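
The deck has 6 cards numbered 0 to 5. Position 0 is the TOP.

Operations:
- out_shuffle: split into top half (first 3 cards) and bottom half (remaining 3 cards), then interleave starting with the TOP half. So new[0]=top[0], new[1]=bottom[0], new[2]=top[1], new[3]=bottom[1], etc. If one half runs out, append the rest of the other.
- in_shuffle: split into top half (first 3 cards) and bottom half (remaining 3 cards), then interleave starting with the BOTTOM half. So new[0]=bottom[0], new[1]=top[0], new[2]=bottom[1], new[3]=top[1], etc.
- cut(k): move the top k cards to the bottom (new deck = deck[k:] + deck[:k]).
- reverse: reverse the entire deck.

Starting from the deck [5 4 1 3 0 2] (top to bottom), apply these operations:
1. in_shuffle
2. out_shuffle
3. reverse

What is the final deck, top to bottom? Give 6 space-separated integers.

After op 1 (in_shuffle): [3 5 0 4 2 1]
After op 2 (out_shuffle): [3 4 5 2 0 1]
After op 3 (reverse): [1 0 2 5 4 3]

Answer: 1 0 2 5 4 3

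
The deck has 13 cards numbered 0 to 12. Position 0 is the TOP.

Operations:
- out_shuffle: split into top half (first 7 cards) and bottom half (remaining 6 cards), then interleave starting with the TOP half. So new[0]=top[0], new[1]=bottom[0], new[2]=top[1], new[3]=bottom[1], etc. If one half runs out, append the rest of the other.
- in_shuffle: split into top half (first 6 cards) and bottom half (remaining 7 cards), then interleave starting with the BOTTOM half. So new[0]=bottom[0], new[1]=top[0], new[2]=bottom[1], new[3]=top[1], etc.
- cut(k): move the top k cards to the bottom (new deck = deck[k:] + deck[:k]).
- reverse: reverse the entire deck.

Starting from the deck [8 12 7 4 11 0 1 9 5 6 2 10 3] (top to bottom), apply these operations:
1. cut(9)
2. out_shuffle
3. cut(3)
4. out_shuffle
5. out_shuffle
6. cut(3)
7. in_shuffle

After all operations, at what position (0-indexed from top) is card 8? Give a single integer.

After op 1 (cut(9)): [6 2 10 3 8 12 7 4 11 0 1 9 5]
After op 2 (out_shuffle): [6 4 2 11 10 0 3 1 8 9 12 5 7]
After op 3 (cut(3)): [11 10 0 3 1 8 9 12 5 7 6 4 2]
After op 4 (out_shuffle): [11 12 10 5 0 7 3 6 1 4 8 2 9]
After op 5 (out_shuffle): [11 6 12 1 10 4 5 8 0 2 7 9 3]
After op 6 (cut(3)): [1 10 4 5 8 0 2 7 9 3 11 6 12]
After op 7 (in_shuffle): [2 1 7 10 9 4 3 5 11 8 6 0 12]
Card 8 is at position 9.

Answer: 9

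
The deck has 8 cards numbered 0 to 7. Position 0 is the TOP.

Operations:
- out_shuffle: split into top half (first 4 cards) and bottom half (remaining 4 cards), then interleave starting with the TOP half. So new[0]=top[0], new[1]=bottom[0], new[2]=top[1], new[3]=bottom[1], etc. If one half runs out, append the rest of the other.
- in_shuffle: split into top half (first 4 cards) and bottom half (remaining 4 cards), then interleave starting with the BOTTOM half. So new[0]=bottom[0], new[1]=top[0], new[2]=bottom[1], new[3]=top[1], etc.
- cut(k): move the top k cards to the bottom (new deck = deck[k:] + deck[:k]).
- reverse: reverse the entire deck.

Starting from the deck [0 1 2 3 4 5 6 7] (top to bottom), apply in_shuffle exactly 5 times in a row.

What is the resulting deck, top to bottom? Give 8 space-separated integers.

Answer: 1 3 5 7 0 2 4 6

Derivation:
After op 1 (in_shuffle): [4 0 5 1 6 2 7 3]
After op 2 (in_shuffle): [6 4 2 0 7 5 3 1]
After op 3 (in_shuffle): [7 6 5 4 3 2 1 0]
After op 4 (in_shuffle): [3 7 2 6 1 5 0 4]
After op 5 (in_shuffle): [1 3 5 7 0 2 4 6]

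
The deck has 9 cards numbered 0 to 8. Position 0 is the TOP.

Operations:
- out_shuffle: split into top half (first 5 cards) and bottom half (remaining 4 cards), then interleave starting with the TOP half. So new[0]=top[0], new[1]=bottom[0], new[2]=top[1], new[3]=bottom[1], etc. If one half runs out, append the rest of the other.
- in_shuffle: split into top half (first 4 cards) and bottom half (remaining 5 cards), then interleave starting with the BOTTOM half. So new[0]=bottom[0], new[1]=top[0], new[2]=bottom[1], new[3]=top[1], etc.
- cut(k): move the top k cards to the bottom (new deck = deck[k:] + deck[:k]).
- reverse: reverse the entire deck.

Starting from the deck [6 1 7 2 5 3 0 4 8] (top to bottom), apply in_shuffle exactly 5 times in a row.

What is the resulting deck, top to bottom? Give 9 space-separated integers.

Answer: 1 2 3 4 6 7 5 0 8

Derivation:
After op 1 (in_shuffle): [5 6 3 1 0 7 4 2 8]
After op 2 (in_shuffle): [0 5 7 6 4 3 2 1 8]
After op 3 (in_shuffle): [4 0 3 5 2 7 1 6 8]
After op 4 (in_shuffle): [2 4 7 0 1 3 6 5 8]
After op 5 (in_shuffle): [1 2 3 4 6 7 5 0 8]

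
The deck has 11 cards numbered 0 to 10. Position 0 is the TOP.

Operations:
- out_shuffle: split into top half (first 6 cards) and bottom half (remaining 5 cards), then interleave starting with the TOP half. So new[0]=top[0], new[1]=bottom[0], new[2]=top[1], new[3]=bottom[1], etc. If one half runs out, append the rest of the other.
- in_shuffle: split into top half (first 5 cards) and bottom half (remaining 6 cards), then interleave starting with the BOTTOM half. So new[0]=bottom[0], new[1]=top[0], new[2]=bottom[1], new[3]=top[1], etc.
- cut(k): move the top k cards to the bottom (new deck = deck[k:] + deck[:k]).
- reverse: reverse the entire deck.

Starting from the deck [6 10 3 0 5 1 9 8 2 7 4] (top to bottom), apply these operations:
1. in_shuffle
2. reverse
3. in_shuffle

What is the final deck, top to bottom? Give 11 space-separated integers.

After op 1 (in_shuffle): [1 6 9 10 8 3 2 0 7 5 4]
After op 2 (reverse): [4 5 7 0 2 3 8 10 9 6 1]
After op 3 (in_shuffle): [3 4 8 5 10 7 9 0 6 2 1]

Answer: 3 4 8 5 10 7 9 0 6 2 1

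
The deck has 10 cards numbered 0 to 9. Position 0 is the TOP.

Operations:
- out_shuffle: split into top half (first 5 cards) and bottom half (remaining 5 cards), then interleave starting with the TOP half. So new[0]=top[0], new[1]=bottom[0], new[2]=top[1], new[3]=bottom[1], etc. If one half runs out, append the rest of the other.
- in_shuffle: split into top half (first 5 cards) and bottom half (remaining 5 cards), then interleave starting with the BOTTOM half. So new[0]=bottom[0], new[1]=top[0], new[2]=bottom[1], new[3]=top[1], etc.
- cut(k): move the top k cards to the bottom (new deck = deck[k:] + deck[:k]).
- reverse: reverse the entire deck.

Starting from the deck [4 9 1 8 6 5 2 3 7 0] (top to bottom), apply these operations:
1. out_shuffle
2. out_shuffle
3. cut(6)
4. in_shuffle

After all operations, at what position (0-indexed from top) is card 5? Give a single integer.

After op 1 (out_shuffle): [4 5 9 2 1 3 8 7 6 0]
After op 2 (out_shuffle): [4 3 5 8 9 7 2 6 1 0]
After op 3 (cut(6)): [2 6 1 0 4 3 5 8 9 7]
After op 4 (in_shuffle): [3 2 5 6 8 1 9 0 7 4]
Card 5 is at position 2.

Answer: 2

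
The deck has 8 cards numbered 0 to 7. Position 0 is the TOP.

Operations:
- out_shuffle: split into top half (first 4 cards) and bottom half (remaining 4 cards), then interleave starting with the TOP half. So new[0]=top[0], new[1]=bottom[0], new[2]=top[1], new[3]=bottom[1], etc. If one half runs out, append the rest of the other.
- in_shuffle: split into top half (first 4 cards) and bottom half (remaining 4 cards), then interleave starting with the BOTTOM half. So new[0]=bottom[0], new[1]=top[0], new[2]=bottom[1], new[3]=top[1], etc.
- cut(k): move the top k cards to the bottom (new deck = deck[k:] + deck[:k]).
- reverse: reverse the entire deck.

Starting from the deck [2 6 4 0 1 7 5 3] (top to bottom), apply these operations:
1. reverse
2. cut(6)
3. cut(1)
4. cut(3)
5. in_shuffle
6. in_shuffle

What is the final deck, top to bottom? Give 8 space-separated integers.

Answer: 3 6 0 7 5 2 4 1

Derivation:
After op 1 (reverse): [3 5 7 1 0 4 6 2]
After op 2 (cut(6)): [6 2 3 5 7 1 0 4]
After op 3 (cut(1)): [2 3 5 7 1 0 4 6]
After op 4 (cut(3)): [7 1 0 4 6 2 3 5]
After op 5 (in_shuffle): [6 7 2 1 3 0 5 4]
After op 6 (in_shuffle): [3 6 0 7 5 2 4 1]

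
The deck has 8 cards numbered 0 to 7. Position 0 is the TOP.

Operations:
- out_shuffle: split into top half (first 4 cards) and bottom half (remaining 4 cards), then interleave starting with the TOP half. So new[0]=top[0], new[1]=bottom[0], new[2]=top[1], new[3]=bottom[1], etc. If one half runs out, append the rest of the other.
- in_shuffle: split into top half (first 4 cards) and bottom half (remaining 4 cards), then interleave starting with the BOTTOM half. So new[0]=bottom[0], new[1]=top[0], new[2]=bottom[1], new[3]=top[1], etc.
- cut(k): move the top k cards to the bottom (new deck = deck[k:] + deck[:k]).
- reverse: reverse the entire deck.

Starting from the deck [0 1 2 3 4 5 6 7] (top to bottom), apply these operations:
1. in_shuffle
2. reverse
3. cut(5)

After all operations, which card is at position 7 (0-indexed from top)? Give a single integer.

Answer: 1

Derivation:
After op 1 (in_shuffle): [4 0 5 1 6 2 7 3]
After op 2 (reverse): [3 7 2 6 1 5 0 4]
After op 3 (cut(5)): [5 0 4 3 7 2 6 1]
Position 7: card 1.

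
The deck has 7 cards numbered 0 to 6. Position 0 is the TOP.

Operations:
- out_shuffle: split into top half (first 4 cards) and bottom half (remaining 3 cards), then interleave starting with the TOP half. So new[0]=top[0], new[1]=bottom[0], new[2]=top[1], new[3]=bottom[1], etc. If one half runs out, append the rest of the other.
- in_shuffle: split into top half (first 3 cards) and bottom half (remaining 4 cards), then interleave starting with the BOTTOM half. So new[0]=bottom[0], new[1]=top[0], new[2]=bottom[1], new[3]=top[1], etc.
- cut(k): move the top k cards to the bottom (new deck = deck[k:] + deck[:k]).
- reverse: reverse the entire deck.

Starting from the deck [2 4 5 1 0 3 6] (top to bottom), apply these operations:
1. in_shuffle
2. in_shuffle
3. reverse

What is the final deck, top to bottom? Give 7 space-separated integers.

Answer: 6 0 5 2 3 1 4

Derivation:
After op 1 (in_shuffle): [1 2 0 4 3 5 6]
After op 2 (in_shuffle): [4 1 3 2 5 0 6]
After op 3 (reverse): [6 0 5 2 3 1 4]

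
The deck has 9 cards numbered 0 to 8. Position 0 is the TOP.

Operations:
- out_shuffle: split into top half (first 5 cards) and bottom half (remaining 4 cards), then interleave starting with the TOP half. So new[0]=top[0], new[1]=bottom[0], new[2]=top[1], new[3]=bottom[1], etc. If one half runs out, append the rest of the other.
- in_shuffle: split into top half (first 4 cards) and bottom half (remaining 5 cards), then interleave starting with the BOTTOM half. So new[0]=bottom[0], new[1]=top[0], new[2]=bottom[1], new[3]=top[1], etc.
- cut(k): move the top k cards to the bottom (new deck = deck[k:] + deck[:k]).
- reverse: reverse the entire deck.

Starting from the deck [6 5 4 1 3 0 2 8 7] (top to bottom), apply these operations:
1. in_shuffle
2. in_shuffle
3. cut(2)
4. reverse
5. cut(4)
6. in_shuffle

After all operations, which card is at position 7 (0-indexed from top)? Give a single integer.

Answer: 6

Derivation:
After op 1 (in_shuffle): [3 6 0 5 2 4 8 1 7]
After op 2 (in_shuffle): [2 3 4 6 8 0 1 5 7]
After op 3 (cut(2)): [4 6 8 0 1 5 7 2 3]
After op 4 (reverse): [3 2 7 5 1 0 8 6 4]
After op 5 (cut(4)): [1 0 8 6 4 3 2 7 5]
After op 6 (in_shuffle): [4 1 3 0 2 8 7 6 5]
Position 7: card 6.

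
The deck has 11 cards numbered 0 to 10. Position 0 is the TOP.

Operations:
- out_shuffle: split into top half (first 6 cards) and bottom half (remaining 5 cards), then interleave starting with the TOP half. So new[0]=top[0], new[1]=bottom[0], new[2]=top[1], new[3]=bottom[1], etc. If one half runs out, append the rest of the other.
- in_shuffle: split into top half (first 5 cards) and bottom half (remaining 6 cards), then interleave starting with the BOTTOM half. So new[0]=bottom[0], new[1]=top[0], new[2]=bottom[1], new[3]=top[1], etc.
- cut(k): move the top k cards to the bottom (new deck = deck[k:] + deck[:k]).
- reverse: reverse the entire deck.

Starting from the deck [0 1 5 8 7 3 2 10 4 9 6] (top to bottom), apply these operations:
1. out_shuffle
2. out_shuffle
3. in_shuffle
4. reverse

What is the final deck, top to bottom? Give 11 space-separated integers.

Answer: 4 1 3 9 5 2 6 8 10 0 7

Derivation:
After op 1 (out_shuffle): [0 2 1 10 5 4 8 9 7 6 3]
After op 2 (out_shuffle): [0 8 2 9 1 7 10 6 5 3 4]
After op 3 (in_shuffle): [7 0 10 8 6 2 5 9 3 1 4]
After op 4 (reverse): [4 1 3 9 5 2 6 8 10 0 7]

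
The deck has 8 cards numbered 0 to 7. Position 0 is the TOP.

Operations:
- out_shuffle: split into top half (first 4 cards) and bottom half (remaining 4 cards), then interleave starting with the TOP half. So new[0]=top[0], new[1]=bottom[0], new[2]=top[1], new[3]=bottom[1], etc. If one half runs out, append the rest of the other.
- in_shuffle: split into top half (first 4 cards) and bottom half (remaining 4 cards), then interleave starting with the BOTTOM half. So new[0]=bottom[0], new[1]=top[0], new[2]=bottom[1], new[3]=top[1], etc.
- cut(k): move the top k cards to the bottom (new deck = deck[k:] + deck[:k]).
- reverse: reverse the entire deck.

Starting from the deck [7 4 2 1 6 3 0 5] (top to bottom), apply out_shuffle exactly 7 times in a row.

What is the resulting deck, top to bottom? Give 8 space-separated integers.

Answer: 7 6 4 3 2 0 1 5

Derivation:
After op 1 (out_shuffle): [7 6 4 3 2 0 1 5]
After op 2 (out_shuffle): [7 2 6 0 4 1 3 5]
After op 3 (out_shuffle): [7 4 2 1 6 3 0 5]
After op 4 (out_shuffle): [7 6 4 3 2 0 1 5]
After op 5 (out_shuffle): [7 2 6 0 4 1 3 5]
After op 6 (out_shuffle): [7 4 2 1 6 3 0 5]
After op 7 (out_shuffle): [7 6 4 3 2 0 1 5]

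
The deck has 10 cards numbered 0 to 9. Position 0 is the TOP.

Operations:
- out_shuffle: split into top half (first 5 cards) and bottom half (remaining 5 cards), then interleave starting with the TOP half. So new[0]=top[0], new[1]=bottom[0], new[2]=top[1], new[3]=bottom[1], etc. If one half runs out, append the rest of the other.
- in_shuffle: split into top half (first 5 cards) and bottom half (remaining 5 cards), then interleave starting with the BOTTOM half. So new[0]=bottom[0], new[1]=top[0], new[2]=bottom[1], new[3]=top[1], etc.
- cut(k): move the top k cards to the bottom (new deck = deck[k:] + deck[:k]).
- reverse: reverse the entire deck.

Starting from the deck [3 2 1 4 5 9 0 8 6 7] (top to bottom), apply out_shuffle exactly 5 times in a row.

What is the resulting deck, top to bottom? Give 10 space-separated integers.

Answer: 3 1 5 0 6 2 4 9 8 7

Derivation:
After op 1 (out_shuffle): [3 9 2 0 1 8 4 6 5 7]
After op 2 (out_shuffle): [3 8 9 4 2 6 0 5 1 7]
After op 3 (out_shuffle): [3 6 8 0 9 5 4 1 2 7]
After op 4 (out_shuffle): [3 5 6 4 8 1 0 2 9 7]
After op 5 (out_shuffle): [3 1 5 0 6 2 4 9 8 7]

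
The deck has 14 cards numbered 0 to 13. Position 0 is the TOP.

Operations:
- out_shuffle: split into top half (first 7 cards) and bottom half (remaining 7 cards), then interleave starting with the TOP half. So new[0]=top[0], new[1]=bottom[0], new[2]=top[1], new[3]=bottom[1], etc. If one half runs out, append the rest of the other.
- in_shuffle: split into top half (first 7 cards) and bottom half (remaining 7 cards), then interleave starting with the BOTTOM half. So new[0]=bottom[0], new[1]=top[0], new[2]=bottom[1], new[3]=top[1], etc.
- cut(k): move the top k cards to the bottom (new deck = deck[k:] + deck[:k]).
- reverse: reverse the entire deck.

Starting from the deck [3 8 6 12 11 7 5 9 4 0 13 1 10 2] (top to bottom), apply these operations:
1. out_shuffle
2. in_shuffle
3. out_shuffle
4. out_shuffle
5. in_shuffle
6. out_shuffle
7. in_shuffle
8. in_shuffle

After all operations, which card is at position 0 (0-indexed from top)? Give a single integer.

Answer: 7

Derivation:
After op 1 (out_shuffle): [3 9 8 4 6 0 12 13 11 1 7 10 5 2]
After op 2 (in_shuffle): [13 3 11 9 1 8 7 4 10 6 5 0 2 12]
After op 3 (out_shuffle): [13 4 3 10 11 6 9 5 1 0 8 2 7 12]
After op 4 (out_shuffle): [13 5 4 1 3 0 10 8 11 2 6 7 9 12]
After op 5 (in_shuffle): [8 13 11 5 2 4 6 1 7 3 9 0 12 10]
After op 6 (out_shuffle): [8 1 13 7 11 3 5 9 2 0 4 12 6 10]
After op 7 (in_shuffle): [9 8 2 1 0 13 4 7 12 11 6 3 10 5]
After op 8 (in_shuffle): [7 9 12 8 11 2 6 1 3 0 10 13 5 4]
Position 0: card 7.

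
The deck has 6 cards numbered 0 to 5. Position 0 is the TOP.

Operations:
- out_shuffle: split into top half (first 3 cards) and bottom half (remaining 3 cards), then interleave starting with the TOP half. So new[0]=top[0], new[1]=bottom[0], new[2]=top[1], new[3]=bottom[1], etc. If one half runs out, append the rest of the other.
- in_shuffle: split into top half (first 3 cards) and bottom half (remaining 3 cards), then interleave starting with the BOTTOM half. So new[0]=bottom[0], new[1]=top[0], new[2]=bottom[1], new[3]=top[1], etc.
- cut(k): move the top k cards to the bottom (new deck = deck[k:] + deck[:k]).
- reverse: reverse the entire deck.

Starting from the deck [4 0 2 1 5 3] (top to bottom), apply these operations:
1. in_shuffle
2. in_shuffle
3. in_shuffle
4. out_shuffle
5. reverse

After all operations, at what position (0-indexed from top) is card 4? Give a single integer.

Answer: 5

Derivation:
After op 1 (in_shuffle): [1 4 5 0 3 2]
After op 2 (in_shuffle): [0 1 3 4 2 5]
After op 3 (in_shuffle): [4 0 2 1 5 3]
After op 4 (out_shuffle): [4 1 0 5 2 3]
After op 5 (reverse): [3 2 5 0 1 4]
Card 4 is at position 5.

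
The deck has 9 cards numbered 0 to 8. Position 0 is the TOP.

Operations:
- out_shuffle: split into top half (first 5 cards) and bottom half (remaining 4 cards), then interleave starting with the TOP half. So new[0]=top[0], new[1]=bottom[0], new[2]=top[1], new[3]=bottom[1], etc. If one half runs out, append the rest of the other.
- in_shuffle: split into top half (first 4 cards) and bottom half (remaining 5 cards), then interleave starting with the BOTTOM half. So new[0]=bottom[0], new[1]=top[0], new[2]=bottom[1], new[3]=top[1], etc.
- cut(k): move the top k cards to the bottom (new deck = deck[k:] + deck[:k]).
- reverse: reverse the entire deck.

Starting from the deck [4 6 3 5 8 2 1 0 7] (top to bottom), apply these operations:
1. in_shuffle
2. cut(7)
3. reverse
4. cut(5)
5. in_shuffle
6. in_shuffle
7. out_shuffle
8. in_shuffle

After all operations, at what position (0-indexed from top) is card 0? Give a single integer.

After op 1 (in_shuffle): [8 4 2 6 1 3 0 5 7]
After op 2 (cut(7)): [5 7 8 4 2 6 1 3 0]
After op 3 (reverse): [0 3 1 6 2 4 8 7 5]
After op 4 (cut(5)): [4 8 7 5 0 3 1 6 2]
After op 5 (in_shuffle): [0 4 3 8 1 7 6 5 2]
After op 6 (in_shuffle): [1 0 7 4 6 3 5 8 2]
After op 7 (out_shuffle): [1 3 0 5 7 8 4 2 6]
After op 8 (in_shuffle): [7 1 8 3 4 0 2 5 6]
Card 0 is at position 5.

Answer: 5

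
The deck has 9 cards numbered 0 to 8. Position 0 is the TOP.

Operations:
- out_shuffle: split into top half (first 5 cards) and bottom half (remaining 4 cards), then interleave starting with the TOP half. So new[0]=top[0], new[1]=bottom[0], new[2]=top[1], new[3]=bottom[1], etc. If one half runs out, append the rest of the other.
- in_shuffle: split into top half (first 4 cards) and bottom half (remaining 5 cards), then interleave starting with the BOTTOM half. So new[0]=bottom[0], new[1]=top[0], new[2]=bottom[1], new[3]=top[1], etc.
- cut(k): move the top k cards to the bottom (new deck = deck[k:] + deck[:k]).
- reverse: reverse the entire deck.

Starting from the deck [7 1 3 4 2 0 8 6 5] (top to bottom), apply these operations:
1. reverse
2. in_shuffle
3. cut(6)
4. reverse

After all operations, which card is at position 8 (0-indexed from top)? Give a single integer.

After op 1 (reverse): [5 6 8 0 2 4 3 1 7]
After op 2 (in_shuffle): [2 5 4 6 3 8 1 0 7]
After op 3 (cut(6)): [1 0 7 2 5 4 6 3 8]
After op 4 (reverse): [8 3 6 4 5 2 7 0 1]
Position 8: card 1.

Answer: 1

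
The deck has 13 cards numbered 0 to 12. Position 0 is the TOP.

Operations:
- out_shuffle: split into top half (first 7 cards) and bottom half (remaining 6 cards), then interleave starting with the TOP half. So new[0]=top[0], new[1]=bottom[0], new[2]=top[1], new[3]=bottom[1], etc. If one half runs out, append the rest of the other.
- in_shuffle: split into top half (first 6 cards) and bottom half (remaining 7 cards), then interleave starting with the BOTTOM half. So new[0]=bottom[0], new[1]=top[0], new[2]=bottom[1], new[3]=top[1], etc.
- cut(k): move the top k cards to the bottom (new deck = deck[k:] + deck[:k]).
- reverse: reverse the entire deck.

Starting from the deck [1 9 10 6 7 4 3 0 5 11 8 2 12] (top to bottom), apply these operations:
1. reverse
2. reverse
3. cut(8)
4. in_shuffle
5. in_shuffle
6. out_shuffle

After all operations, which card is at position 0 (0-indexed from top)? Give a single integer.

Answer: 7

Derivation:
After op 1 (reverse): [12 2 8 11 5 0 3 4 7 6 10 9 1]
After op 2 (reverse): [1 9 10 6 7 4 3 0 5 11 8 2 12]
After op 3 (cut(8)): [5 11 8 2 12 1 9 10 6 7 4 3 0]
After op 4 (in_shuffle): [9 5 10 11 6 8 7 2 4 12 3 1 0]
After op 5 (in_shuffle): [7 9 2 5 4 10 12 11 3 6 1 8 0]
After op 6 (out_shuffle): [7 11 9 3 2 6 5 1 4 8 10 0 12]
Position 0: card 7.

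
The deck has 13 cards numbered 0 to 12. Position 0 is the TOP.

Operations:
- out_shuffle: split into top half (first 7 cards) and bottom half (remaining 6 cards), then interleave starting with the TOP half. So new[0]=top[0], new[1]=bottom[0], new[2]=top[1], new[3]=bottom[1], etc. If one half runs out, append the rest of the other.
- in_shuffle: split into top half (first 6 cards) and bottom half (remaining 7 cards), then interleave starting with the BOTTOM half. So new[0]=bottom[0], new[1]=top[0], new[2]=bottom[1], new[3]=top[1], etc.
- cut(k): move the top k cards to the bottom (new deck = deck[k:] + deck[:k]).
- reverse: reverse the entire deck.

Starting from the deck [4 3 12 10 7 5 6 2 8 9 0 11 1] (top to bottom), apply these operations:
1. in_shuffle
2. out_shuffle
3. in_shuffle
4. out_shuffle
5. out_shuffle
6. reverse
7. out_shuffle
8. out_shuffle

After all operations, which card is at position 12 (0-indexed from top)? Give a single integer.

After op 1 (in_shuffle): [6 4 2 3 8 12 9 10 0 7 11 5 1]
After op 2 (out_shuffle): [6 10 4 0 2 7 3 11 8 5 12 1 9]
After op 3 (in_shuffle): [3 6 11 10 8 4 5 0 12 2 1 7 9]
After op 4 (out_shuffle): [3 0 6 12 11 2 10 1 8 7 4 9 5]
After op 5 (out_shuffle): [3 1 0 8 6 7 12 4 11 9 2 5 10]
After op 6 (reverse): [10 5 2 9 11 4 12 7 6 8 0 1 3]
After op 7 (out_shuffle): [10 7 5 6 2 8 9 0 11 1 4 3 12]
After op 8 (out_shuffle): [10 0 7 11 5 1 6 4 2 3 8 12 9]
Position 12: card 9.

Answer: 9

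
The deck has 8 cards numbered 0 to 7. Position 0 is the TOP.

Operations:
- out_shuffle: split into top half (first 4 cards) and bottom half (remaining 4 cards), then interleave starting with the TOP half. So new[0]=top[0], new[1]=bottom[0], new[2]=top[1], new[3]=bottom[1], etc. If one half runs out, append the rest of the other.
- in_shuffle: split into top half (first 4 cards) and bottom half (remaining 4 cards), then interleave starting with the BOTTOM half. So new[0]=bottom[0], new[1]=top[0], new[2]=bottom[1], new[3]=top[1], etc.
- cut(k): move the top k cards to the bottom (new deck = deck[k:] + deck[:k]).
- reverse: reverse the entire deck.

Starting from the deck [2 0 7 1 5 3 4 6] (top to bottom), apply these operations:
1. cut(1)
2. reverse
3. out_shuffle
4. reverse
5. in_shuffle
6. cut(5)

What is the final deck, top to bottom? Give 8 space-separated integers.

After op 1 (cut(1)): [0 7 1 5 3 4 6 2]
After op 2 (reverse): [2 6 4 3 5 1 7 0]
After op 3 (out_shuffle): [2 5 6 1 4 7 3 0]
After op 4 (reverse): [0 3 7 4 1 6 5 2]
After op 5 (in_shuffle): [1 0 6 3 5 7 2 4]
After op 6 (cut(5)): [7 2 4 1 0 6 3 5]

Answer: 7 2 4 1 0 6 3 5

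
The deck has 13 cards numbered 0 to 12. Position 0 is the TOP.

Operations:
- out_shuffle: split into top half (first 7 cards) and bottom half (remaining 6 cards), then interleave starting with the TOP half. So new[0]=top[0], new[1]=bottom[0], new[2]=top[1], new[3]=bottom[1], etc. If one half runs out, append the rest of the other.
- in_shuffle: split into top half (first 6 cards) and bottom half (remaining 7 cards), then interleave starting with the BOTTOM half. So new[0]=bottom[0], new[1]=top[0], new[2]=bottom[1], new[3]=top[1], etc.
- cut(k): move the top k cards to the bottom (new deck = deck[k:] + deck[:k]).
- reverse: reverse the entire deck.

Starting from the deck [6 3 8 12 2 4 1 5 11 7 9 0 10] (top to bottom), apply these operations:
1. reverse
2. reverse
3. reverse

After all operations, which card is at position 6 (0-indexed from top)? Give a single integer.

After op 1 (reverse): [10 0 9 7 11 5 1 4 2 12 8 3 6]
After op 2 (reverse): [6 3 8 12 2 4 1 5 11 7 9 0 10]
After op 3 (reverse): [10 0 9 7 11 5 1 4 2 12 8 3 6]
Position 6: card 1.

Answer: 1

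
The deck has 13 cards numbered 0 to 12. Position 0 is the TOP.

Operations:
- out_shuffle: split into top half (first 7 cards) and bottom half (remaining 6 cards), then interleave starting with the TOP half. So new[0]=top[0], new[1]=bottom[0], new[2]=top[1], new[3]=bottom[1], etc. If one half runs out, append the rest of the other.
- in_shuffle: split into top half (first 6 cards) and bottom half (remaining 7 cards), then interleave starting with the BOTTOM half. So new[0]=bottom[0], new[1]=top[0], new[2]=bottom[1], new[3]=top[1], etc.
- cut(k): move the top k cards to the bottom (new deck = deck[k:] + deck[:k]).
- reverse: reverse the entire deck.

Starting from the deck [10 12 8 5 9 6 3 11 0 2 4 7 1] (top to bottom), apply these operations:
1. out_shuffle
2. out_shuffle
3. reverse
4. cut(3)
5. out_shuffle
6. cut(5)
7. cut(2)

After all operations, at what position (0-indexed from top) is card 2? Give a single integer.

Answer: 4

Derivation:
After op 1 (out_shuffle): [10 11 12 0 8 2 5 4 9 7 6 1 3]
After op 2 (out_shuffle): [10 4 11 9 12 7 0 6 8 1 2 3 5]
After op 3 (reverse): [5 3 2 1 8 6 0 7 12 9 11 4 10]
After op 4 (cut(3)): [1 8 6 0 7 12 9 11 4 10 5 3 2]
After op 5 (out_shuffle): [1 11 8 4 6 10 0 5 7 3 12 2 9]
After op 6 (cut(5)): [10 0 5 7 3 12 2 9 1 11 8 4 6]
After op 7 (cut(2)): [5 7 3 12 2 9 1 11 8 4 6 10 0]
Card 2 is at position 4.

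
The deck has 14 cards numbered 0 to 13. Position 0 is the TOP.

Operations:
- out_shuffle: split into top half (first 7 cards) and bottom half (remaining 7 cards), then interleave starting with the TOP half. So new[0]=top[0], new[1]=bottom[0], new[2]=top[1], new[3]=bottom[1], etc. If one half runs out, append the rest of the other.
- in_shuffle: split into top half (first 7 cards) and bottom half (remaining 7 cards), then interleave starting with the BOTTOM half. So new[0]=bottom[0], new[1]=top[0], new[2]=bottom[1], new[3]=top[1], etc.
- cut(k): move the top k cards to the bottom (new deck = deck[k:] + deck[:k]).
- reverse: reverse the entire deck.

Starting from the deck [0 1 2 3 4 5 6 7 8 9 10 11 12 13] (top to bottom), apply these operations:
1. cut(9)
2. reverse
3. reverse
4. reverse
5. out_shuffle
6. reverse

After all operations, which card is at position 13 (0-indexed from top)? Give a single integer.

Answer: 8

Derivation:
After op 1 (cut(9)): [9 10 11 12 13 0 1 2 3 4 5 6 7 8]
After op 2 (reverse): [8 7 6 5 4 3 2 1 0 13 12 11 10 9]
After op 3 (reverse): [9 10 11 12 13 0 1 2 3 4 5 6 7 8]
After op 4 (reverse): [8 7 6 5 4 3 2 1 0 13 12 11 10 9]
After op 5 (out_shuffle): [8 1 7 0 6 13 5 12 4 11 3 10 2 9]
After op 6 (reverse): [9 2 10 3 11 4 12 5 13 6 0 7 1 8]
Position 13: card 8.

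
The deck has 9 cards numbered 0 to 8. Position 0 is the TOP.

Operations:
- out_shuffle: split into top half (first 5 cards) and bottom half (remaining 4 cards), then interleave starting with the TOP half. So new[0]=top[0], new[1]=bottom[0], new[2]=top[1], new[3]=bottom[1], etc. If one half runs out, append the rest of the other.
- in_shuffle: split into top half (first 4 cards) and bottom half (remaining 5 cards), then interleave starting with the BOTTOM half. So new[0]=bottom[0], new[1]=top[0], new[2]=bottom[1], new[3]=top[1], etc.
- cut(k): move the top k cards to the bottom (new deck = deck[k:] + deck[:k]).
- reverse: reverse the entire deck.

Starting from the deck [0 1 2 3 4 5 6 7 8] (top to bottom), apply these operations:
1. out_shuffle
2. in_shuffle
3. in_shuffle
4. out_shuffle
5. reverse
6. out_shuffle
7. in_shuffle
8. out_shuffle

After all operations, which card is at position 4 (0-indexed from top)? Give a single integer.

Answer: 7

Derivation:
After op 1 (out_shuffle): [0 5 1 6 2 7 3 8 4]
After op 2 (in_shuffle): [2 0 7 5 3 1 8 6 4]
After op 3 (in_shuffle): [3 2 1 0 8 7 6 5 4]
After op 4 (out_shuffle): [3 7 2 6 1 5 0 4 8]
After op 5 (reverse): [8 4 0 5 1 6 2 7 3]
After op 6 (out_shuffle): [8 6 4 2 0 7 5 3 1]
After op 7 (in_shuffle): [0 8 7 6 5 4 3 2 1]
After op 8 (out_shuffle): [0 4 8 3 7 2 6 1 5]
Position 4: card 7.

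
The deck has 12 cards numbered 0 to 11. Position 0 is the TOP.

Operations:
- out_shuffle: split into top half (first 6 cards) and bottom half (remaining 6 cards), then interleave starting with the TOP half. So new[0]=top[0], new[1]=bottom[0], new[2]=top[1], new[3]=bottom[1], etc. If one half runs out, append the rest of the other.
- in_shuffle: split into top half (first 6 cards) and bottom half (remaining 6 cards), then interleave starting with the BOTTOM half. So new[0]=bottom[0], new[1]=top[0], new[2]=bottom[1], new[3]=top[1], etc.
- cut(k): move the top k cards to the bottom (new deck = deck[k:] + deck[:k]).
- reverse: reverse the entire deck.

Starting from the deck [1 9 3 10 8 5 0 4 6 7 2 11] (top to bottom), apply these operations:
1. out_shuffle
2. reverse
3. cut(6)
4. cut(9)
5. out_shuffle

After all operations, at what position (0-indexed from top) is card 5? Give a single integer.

After op 1 (out_shuffle): [1 0 9 4 3 6 10 7 8 2 5 11]
After op 2 (reverse): [11 5 2 8 7 10 6 3 4 9 0 1]
After op 3 (cut(6)): [6 3 4 9 0 1 11 5 2 8 7 10]
After op 4 (cut(9)): [8 7 10 6 3 4 9 0 1 11 5 2]
After op 5 (out_shuffle): [8 9 7 0 10 1 6 11 3 5 4 2]
Card 5 is at position 9.

Answer: 9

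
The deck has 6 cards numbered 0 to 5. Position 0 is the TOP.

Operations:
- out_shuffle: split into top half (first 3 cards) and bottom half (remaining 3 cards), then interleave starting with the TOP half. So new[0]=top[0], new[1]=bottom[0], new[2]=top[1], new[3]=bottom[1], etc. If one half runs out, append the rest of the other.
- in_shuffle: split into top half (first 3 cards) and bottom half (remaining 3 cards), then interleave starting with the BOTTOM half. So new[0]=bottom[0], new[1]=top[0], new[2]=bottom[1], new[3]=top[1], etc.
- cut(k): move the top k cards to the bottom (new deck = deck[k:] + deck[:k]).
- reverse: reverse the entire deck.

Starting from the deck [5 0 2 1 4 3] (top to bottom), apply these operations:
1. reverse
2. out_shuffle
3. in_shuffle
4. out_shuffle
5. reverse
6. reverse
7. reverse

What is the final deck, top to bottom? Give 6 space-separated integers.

Answer: 4 1 5 3 2 0

Derivation:
After op 1 (reverse): [3 4 1 2 0 5]
After op 2 (out_shuffle): [3 2 4 0 1 5]
After op 3 (in_shuffle): [0 3 1 2 5 4]
After op 4 (out_shuffle): [0 2 3 5 1 4]
After op 5 (reverse): [4 1 5 3 2 0]
After op 6 (reverse): [0 2 3 5 1 4]
After op 7 (reverse): [4 1 5 3 2 0]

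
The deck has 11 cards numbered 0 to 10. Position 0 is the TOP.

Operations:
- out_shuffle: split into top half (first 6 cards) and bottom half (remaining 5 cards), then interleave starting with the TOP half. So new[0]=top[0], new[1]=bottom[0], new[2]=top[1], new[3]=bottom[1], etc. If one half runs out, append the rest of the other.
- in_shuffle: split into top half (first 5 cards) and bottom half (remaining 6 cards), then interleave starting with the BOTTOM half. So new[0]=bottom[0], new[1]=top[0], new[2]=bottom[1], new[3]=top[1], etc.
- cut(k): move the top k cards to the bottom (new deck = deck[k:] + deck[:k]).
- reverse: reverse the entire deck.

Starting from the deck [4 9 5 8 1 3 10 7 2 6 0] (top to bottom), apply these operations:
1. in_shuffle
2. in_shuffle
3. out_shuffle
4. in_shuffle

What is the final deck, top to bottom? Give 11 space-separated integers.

Answer: 1 5 4 6 7 3 8 9 0 2 10

Derivation:
After op 1 (in_shuffle): [3 4 10 9 7 5 2 8 6 1 0]
After op 2 (in_shuffle): [5 3 2 4 8 10 6 9 1 7 0]
After op 3 (out_shuffle): [5 6 3 9 2 1 4 7 8 0 10]
After op 4 (in_shuffle): [1 5 4 6 7 3 8 9 0 2 10]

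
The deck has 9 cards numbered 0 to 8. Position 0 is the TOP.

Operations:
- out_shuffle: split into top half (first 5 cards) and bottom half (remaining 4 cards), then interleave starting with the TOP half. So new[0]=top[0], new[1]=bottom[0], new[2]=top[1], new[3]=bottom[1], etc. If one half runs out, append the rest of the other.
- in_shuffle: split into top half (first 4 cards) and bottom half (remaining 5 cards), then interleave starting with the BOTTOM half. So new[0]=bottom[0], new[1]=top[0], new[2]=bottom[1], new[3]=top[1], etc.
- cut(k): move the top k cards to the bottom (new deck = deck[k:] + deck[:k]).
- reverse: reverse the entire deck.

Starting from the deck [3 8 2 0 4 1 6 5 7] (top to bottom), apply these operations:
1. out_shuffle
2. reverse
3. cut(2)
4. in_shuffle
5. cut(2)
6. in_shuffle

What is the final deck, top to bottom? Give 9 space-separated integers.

Answer: 4 1 6 5 7 3 8 2 0

Derivation:
After op 1 (out_shuffle): [3 1 8 6 2 5 0 7 4]
After op 2 (reverse): [4 7 0 5 2 6 8 1 3]
After op 3 (cut(2)): [0 5 2 6 8 1 3 4 7]
After op 4 (in_shuffle): [8 0 1 5 3 2 4 6 7]
After op 5 (cut(2)): [1 5 3 2 4 6 7 8 0]
After op 6 (in_shuffle): [4 1 6 5 7 3 8 2 0]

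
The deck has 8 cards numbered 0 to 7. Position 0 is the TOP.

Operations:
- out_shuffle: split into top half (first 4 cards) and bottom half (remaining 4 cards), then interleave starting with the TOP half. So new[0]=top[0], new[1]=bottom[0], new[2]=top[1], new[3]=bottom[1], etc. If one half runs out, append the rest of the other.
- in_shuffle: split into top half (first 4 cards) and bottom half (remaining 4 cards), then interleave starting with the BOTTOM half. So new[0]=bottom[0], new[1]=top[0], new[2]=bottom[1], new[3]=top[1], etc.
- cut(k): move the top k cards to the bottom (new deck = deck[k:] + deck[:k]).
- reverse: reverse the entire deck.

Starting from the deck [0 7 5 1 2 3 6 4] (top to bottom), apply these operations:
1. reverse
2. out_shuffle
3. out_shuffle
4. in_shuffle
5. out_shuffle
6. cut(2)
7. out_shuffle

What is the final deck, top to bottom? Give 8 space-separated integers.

Answer: 4 3 1 7 2 6 0 5

Derivation:
After op 1 (reverse): [4 6 3 2 1 5 7 0]
After op 2 (out_shuffle): [4 1 6 5 3 7 2 0]
After op 3 (out_shuffle): [4 3 1 7 6 2 5 0]
After op 4 (in_shuffle): [6 4 2 3 5 1 0 7]
After op 5 (out_shuffle): [6 5 4 1 2 0 3 7]
After op 6 (cut(2)): [4 1 2 0 3 7 6 5]
After op 7 (out_shuffle): [4 3 1 7 2 6 0 5]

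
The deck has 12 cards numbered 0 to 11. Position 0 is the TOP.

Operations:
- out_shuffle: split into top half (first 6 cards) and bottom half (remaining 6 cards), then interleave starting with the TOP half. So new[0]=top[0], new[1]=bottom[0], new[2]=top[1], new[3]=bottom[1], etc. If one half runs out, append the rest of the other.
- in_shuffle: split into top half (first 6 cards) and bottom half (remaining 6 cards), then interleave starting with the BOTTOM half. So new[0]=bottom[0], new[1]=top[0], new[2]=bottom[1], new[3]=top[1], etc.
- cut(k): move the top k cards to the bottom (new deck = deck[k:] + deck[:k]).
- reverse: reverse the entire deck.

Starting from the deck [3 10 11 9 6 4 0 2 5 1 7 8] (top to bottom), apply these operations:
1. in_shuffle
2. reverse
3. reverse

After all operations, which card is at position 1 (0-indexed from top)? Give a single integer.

After op 1 (in_shuffle): [0 3 2 10 5 11 1 9 7 6 8 4]
After op 2 (reverse): [4 8 6 7 9 1 11 5 10 2 3 0]
After op 3 (reverse): [0 3 2 10 5 11 1 9 7 6 8 4]
Position 1: card 3.

Answer: 3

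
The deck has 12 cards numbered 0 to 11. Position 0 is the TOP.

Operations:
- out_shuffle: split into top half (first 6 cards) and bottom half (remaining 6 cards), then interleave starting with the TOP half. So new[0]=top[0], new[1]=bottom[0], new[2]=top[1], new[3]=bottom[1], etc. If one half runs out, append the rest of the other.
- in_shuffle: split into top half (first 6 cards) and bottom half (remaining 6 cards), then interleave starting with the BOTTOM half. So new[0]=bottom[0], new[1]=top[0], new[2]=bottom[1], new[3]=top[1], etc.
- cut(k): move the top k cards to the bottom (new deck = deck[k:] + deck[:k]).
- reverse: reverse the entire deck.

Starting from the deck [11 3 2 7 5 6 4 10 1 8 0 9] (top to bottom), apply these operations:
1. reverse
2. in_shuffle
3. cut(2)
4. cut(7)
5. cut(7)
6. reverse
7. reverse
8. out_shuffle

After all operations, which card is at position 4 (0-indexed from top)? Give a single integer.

Answer: 2

Derivation:
After op 1 (reverse): [9 0 8 1 10 4 6 5 7 2 3 11]
After op 2 (in_shuffle): [6 9 5 0 7 8 2 1 3 10 11 4]
After op 3 (cut(2)): [5 0 7 8 2 1 3 10 11 4 6 9]
After op 4 (cut(7)): [10 11 4 6 9 5 0 7 8 2 1 3]
After op 5 (cut(7)): [7 8 2 1 3 10 11 4 6 9 5 0]
After op 6 (reverse): [0 5 9 6 4 11 10 3 1 2 8 7]
After op 7 (reverse): [7 8 2 1 3 10 11 4 6 9 5 0]
After op 8 (out_shuffle): [7 11 8 4 2 6 1 9 3 5 10 0]
Position 4: card 2.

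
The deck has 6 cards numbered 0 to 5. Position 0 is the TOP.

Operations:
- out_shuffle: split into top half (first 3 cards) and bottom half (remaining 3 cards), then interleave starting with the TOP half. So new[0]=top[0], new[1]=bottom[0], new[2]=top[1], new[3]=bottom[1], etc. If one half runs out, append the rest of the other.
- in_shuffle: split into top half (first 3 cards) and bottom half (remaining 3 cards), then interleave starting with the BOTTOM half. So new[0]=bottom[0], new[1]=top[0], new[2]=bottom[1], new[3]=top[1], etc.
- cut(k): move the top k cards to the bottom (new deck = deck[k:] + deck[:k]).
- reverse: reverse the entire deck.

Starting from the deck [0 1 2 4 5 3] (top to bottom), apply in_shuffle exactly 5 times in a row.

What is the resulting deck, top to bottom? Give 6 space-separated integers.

After op 1 (in_shuffle): [4 0 5 1 3 2]
After op 2 (in_shuffle): [1 4 3 0 2 5]
After op 3 (in_shuffle): [0 1 2 4 5 3]
After op 4 (in_shuffle): [4 0 5 1 3 2]
After op 5 (in_shuffle): [1 4 3 0 2 5]

Answer: 1 4 3 0 2 5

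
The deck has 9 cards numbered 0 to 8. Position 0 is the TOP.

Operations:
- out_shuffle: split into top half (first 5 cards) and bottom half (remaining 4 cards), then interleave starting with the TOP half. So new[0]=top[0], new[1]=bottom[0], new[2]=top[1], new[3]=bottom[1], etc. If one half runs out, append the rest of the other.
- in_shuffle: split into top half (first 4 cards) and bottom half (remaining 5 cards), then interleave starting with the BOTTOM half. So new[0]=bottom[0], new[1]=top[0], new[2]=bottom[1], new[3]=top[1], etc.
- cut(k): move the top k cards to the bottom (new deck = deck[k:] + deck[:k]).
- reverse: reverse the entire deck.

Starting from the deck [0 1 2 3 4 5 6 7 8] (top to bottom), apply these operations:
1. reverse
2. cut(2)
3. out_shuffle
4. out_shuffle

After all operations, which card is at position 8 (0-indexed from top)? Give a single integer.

After op 1 (reverse): [8 7 6 5 4 3 2 1 0]
After op 2 (cut(2)): [6 5 4 3 2 1 0 8 7]
After op 3 (out_shuffle): [6 1 5 0 4 8 3 7 2]
After op 4 (out_shuffle): [6 8 1 3 5 7 0 2 4]
Position 8: card 4.

Answer: 4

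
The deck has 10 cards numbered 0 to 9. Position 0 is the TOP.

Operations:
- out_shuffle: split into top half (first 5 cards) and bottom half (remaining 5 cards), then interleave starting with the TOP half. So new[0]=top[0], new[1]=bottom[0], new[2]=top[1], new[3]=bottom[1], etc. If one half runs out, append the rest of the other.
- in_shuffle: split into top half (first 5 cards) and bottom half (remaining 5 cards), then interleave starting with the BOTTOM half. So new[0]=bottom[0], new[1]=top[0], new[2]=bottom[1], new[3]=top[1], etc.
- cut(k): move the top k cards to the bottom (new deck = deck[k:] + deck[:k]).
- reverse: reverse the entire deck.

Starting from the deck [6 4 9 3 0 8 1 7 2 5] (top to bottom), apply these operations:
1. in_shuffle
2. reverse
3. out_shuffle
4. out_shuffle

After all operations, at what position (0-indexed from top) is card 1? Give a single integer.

Answer: 1

Derivation:
After op 1 (in_shuffle): [8 6 1 4 7 9 2 3 5 0]
After op 2 (reverse): [0 5 3 2 9 7 4 1 6 8]
After op 3 (out_shuffle): [0 7 5 4 3 1 2 6 9 8]
After op 4 (out_shuffle): [0 1 7 2 5 6 4 9 3 8]
Card 1 is at position 1.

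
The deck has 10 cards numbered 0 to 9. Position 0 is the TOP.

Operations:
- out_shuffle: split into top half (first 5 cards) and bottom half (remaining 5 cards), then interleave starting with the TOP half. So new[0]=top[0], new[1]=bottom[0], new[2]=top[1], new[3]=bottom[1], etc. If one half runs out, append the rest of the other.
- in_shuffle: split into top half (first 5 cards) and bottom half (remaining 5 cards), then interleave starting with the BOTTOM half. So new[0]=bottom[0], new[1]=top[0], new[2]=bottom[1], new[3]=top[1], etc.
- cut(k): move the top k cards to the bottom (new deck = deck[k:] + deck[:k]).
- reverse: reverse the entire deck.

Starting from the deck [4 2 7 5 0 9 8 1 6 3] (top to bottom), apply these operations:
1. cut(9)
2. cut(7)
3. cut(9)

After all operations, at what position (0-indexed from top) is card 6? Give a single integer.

After op 1 (cut(9)): [3 4 2 7 5 0 9 8 1 6]
After op 2 (cut(7)): [8 1 6 3 4 2 7 5 0 9]
After op 3 (cut(9)): [9 8 1 6 3 4 2 7 5 0]
Card 6 is at position 3.

Answer: 3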